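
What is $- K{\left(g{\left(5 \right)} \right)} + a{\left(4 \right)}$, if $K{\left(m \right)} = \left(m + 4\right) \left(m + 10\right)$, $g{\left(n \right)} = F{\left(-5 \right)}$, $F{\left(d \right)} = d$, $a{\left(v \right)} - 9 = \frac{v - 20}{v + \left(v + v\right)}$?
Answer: $\frac{38}{3} \approx 12.667$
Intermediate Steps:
$a{\left(v \right)} = 9 + \frac{-20 + v}{3 v}$ ($a{\left(v \right)} = 9 + \frac{v - 20}{v + \left(v + v\right)} = 9 + \frac{-20 + v}{v + 2 v} = 9 + \frac{-20 + v}{3 v}$)
$g{\left(n \right)} = -5$
$K{\left(m \right)} = \left(4 + m\right) \left(10 + m\right)$
$- K{\left(g{\left(5 \right)} \right)} + a{\left(4 \right)} = - (40 + \left(-5\right)^{2} + 14 \left(-5\right)) + \frac{4 \left(-5 + 7 \cdot 4\right)}{3 \cdot 4} = - (40 + 25 - 70) + \frac{4}{3} \cdot \frac{1}{4} \left(-5 + 28\right) = \left(-1\right) \left(-5\right) + \frac{4}{3} \cdot \frac{1}{4} \cdot 23 = 5 + \frac{23}{3} = \frac{38}{3}$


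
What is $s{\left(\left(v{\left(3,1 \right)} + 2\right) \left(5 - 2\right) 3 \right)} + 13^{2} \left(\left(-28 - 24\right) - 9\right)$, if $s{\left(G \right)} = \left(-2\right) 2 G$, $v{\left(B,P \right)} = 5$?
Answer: $-10561$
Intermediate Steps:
$s{\left(G \right)} = - 4 G$
$s{\left(\left(v{\left(3,1 \right)} + 2\right) \left(5 - 2\right) 3 \right)} + 13^{2} \left(\left(-28 - 24\right) - 9\right) = - 4 \left(5 + 2\right) \left(5 - 2\right) 3 + 13^{2} \left(\left(-28 - 24\right) - 9\right) = - 4 \cdot 7 \cdot 3 \cdot 3 + 169 \left(-52 - 9\right) = - 4 \cdot 21 \cdot 3 + 169 \left(-61\right) = \left(-4\right) 63 - 10309 = -252 - 10309 = -10561$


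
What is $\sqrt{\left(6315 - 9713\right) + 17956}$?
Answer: $\sqrt{14558} \approx 120.66$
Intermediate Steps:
$\sqrt{\left(6315 - 9713\right) + 17956} = \sqrt{-3398 + 17956} = \sqrt{14558}$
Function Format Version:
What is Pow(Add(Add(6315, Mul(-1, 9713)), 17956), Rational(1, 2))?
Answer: Pow(14558, Rational(1, 2)) ≈ 120.66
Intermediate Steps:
Pow(Add(Add(6315, Mul(-1, 9713)), 17956), Rational(1, 2)) = Pow(Add(Add(6315, -9713), 17956), Rational(1, 2)) = Pow(Add(-3398, 17956), Rational(1, 2)) = Pow(14558, Rational(1, 2))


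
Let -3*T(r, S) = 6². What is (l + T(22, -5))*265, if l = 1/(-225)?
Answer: -143153/45 ≈ -3181.2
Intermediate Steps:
T(r, S) = -12 (T(r, S) = -⅓*6² = -⅓*36 = -12)
l = -1/225 ≈ -0.0044444
(l + T(22, -5))*265 = (-1/225 - 12)*265 = -2701/225*265 = -143153/45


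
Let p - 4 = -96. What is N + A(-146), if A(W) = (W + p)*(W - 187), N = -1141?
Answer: 78113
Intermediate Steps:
p = -92 (p = 4 - 96 = -92)
A(W) = (-187 + W)*(-92 + W) (A(W) = (W - 92)*(W - 187) = (-92 + W)*(-187 + W) = (-187 + W)*(-92 + W))
N + A(-146) = -1141 + (17204 + (-146)**2 - 279*(-146)) = -1141 + (17204 + 21316 + 40734) = -1141 + 79254 = 78113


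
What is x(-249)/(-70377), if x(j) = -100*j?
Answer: -8300/23459 ≈ -0.35381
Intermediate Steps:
x(-249)/(-70377) = -100*(-249)/(-70377) = 24900*(-1/70377) = -8300/23459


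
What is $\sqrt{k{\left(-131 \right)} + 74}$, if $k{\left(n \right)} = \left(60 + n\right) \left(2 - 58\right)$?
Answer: $45 \sqrt{2} \approx 63.64$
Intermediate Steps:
$k{\left(n \right)} = -3360 - 56 n$ ($k{\left(n \right)} = \left(60 + n\right) \left(-56\right) = -3360 - 56 n$)
$\sqrt{k{\left(-131 \right)} + 74} = \sqrt{\left(-3360 - -7336\right) + 74} = \sqrt{\left(-3360 + 7336\right) + 74} = \sqrt{3976 + 74} = \sqrt{4050} = 45 \sqrt{2}$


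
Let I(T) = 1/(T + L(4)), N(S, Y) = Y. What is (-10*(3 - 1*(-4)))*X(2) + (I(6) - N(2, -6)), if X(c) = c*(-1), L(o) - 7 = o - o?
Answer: 1899/13 ≈ 146.08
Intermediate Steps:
L(o) = 7 (L(o) = 7 + (o - o) = 7 + 0 = 7)
X(c) = -c
I(T) = 1/(7 + T) (I(T) = 1/(T + 7) = 1/(7 + T))
(-10*(3 - 1*(-4)))*X(2) + (I(6) - N(2, -6)) = (-10*(3 - 1*(-4)))*(-1*2) + (1/(7 + 6) - 1*(-6)) = -10*(3 + 4)*(-2) + (1/13 + 6) = -10*7*(-2) + (1/13 + 6) = -70*(-2) + 79/13 = 140 + 79/13 = 1899/13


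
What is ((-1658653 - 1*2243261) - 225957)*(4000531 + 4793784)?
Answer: -36301797853365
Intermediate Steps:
((-1658653 - 1*2243261) - 225957)*(4000531 + 4793784) = ((-1658653 - 2243261) - 225957)*8794315 = (-3901914 - 225957)*8794315 = -4127871*8794315 = -36301797853365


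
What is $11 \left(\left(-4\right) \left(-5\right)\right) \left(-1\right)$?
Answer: $-220$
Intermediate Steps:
$11 \left(\left(-4\right) \left(-5\right)\right) \left(-1\right) = 11 \cdot 20 \left(-1\right) = 220 \left(-1\right) = -220$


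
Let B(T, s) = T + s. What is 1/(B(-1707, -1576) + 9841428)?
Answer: 1/9838145 ≈ 1.0165e-7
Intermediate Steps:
1/(B(-1707, -1576) + 9841428) = 1/((-1707 - 1576) + 9841428) = 1/(-3283 + 9841428) = 1/9838145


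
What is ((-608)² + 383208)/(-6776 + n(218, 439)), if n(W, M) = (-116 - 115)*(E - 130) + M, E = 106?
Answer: -752872/793 ≈ -949.40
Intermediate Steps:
n(W, M) = 5544 + M (n(W, M) = (-116 - 115)*(106 - 130) + M = -231*(-24) + M = 5544 + M)
((-608)² + 383208)/(-6776 + n(218, 439)) = ((-608)² + 383208)/(-6776 + (5544 + 439)) = (369664 + 383208)/(-6776 + 5983) = 752872/(-793) = 752872*(-1/793) = -752872/793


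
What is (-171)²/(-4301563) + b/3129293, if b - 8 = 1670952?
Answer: 7096236053867/13460850984959 ≈ 0.52718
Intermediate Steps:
b = 1670960 (b = 8 + 1670952 = 1670960)
(-171)²/(-4301563) + b/3129293 = (-171)²/(-4301563) + 1670960/3129293 = 29241*(-1/4301563) + 1670960*(1/3129293) = -29241/4301563 + 1670960/3129293 = 7096236053867/13460850984959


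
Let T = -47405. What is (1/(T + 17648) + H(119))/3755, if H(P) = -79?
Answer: -2350804/111737535 ≈ -0.021039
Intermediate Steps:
(1/(T + 17648) + H(119))/3755 = (1/(-47405 + 17648) - 79)/3755 = (1/(-29757) - 79)*(1/3755) = (-1/29757 - 79)*(1/3755) = -2350804/29757*1/3755 = -2350804/111737535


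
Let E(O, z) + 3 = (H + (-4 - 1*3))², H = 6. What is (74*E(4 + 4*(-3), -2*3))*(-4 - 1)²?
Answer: -3700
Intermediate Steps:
E(O, z) = -2 (E(O, z) = -3 + (6 + (-4 - 1*3))² = -3 + (6 + (-4 - 3))² = -3 + (6 - 7)² = -3 + (-1)² = -3 + 1 = -2)
(74*E(4 + 4*(-3), -2*3))*(-4 - 1)² = (74*(-2))*(-4 - 1)² = -148*(-5)² = -148*25 = -3700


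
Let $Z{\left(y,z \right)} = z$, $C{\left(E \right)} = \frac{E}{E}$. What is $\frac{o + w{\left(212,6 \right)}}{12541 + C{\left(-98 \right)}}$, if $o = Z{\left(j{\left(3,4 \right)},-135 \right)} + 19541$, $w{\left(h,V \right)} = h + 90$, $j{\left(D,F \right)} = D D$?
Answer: $\frac{9854}{6271} \approx 1.5714$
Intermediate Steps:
$C{\left(E \right)} = 1$
$j{\left(D,F \right)} = D^{2}$
$w{\left(h,V \right)} = 90 + h$
$o = 19406$ ($o = -135 + 19541 = 19406$)
$\frac{o + w{\left(212,6 \right)}}{12541 + C{\left(-98 \right)}} = \frac{19406 + \left(90 + 212\right)}{12541 + 1} = \frac{19406 + 302}{12542} = 19708 \cdot \frac{1}{12542} = \frac{9854}{6271}$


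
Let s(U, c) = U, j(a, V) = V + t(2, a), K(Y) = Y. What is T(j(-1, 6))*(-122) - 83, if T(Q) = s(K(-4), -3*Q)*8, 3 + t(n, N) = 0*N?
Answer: 3821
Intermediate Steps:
t(n, N) = -3 (t(n, N) = -3 + 0*N = -3 + 0 = -3)
j(a, V) = -3 + V (j(a, V) = V - 3 = -3 + V)
T(Q) = -32 (T(Q) = -4*8 = -32)
T(j(-1, 6))*(-122) - 83 = -32*(-122) - 83 = 3904 - 83 = 3821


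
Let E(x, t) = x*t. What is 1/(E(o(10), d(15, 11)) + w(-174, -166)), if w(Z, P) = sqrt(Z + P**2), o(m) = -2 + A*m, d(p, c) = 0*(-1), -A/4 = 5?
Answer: sqrt(27382)/27382 ≈ 0.0060432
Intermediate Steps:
A = -20 (A = -4*5 = -20)
d(p, c) = 0
o(m) = -2 - 20*m
E(x, t) = t*x
1/(E(o(10), d(15, 11)) + w(-174, -166)) = 1/(0*(-2 - 20*10) + sqrt(-174 + (-166)**2)) = 1/(0*(-2 - 200) + sqrt(-174 + 27556)) = 1/(0*(-202) + sqrt(27382)) = 1/(0 + sqrt(27382)) = 1/(sqrt(27382)) = sqrt(27382)/27382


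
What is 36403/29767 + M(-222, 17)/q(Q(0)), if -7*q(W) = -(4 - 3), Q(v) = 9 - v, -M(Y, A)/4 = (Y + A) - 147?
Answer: 293419955/29767 ≈ 9857.2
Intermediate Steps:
M(Y, A) = 588 - 4*A - 4*Y (M(Y, A) = -4*((Y + A) - 147) = -4*((A + Y) - 147) = -4*(-147 + A + Y) = 588 - 4*A - 4*Y)
q(W) = ⅐ (q(W) = -(-1)*(4 - 3)/7 = -(-1)/7 = -⅐*(-1) = ⅐)
36403/29767 + M(-222, 17)/q(Q(0)) = 36403/29767 + (588 - 4*17 - 4*(-222))/(⅐) = 36403*(1/29767) + (588 - 68 + 888)*7 = 36403/29767 + 1408*7 = 36403/29767 + 9856 = 293419955/29767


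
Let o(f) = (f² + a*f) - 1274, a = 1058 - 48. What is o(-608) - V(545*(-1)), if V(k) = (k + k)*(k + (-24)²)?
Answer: -211900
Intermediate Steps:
a = 1010
o(f) = -1274 + f² + 1010*f (o(f) = (f² + 1010*f) - 1274 = -1274 + f² + 1010*f)
V(k) = 2*k*(576 + k) (V(k) = (2*k)*(k + 576) = (2*k)*(576 + k) = 2*k*(576 + k))
o(-608) - V(545*(-1)) = (-1274 + (-608)² + 1010*(-608)) - 2*545*(-1)*(576 + 545*(-1)) = (-1274 + 369664 - 614080) - 2*(-545)*(576 - 545) = -245690 - 2*(-545)*31 = -245690 - 1*(-33790) = -245690 + 33790 = -211900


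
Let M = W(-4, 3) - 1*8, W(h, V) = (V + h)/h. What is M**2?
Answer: 961/16 ≈ 60.063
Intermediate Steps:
W(h, V) = (V + h)/h
M = -31/4 (M = (3 - 4)/(-4) - 1*8 = -1/4*(-1) - 8 = 1/4 - 8 = -31/4 ≈ -7.7500)
M**2 = (-31/4)**2 = 961/16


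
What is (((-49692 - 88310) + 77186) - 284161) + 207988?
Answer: -136989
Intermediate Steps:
(((-49692 - 88310) + 77186) - 284161) + 207988 = ((-138002 + 77186) - 284161) + 207988 = (-60816 - 284161) + 207988 = -344977 + 207988 = -136989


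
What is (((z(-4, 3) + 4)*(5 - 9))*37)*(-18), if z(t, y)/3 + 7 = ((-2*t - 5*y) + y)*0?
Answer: -45288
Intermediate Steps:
z(t, y) = -21 (z(t, y) = -21 + 3*(((-2*t - 5*y) + y)*0) = -21 + 3*(((-5*y - 2*t) + y)*0) = -21 + 3*((-4*y - 2*t)*0) = -21 + 3*0 = -21 + 0 = -21)
(((z(-4, 3) + 4)*(5 - 9))*37)*(-18) = (((-21 + 4)*(5 - 9))*37)*(-18) = (-17*(-4)*37)*(-18) = (68*37)*(-18) = 2516*(-18) = -45288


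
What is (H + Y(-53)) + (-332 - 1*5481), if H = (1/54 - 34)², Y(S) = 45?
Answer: -13452263/2916 ≈ -4613.3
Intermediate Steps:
H = 3367225/2916 (H = (1/54 - 34)² = (-1835/54)² = 3367225/2916 ≈ 1154.7)
(H + Y(-53)) + (-332 - 1*5481) = (3367225/2916 + 45) + (-332 - 1*5481) = 3498445/2916 + (-332 - 5481) = 3498445/2916 - 5813 = -13452263/2916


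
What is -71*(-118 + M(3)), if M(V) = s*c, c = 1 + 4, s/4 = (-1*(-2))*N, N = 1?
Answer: 5538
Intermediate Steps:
s = 8 (s = 4*(-1*(-2)*1) = 4*(2*1) = 4*2 = 8)
c = 5
M(V) = 40 (M(V) = 8*5 = 40)
-71*(-118 + M(3)) = -71*(-118 + 40) = -71*(-78) = 5538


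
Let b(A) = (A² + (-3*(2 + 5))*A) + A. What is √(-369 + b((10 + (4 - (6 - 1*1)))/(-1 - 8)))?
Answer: 2*I*√87 ≈ 18.655*I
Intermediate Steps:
b(A) = A² - 20*A (b(A) = (A² + (-3*7)*A) + A = (A² - 21*A) + A = A² - 20*A)
√(-369 + b((10 + (4 - (6 - 1*1)))/(-1 - 8))) = √(-369 + ((10 + (4 - (6 - 1*1)))/(-1 - 8))*(-20 + (10 + (4 - (6 - 1*1)))/(-1 - 8))) = √(-369 + ((10 + (4 - (6 - 1)))/(-9))*(-20 + (10 + (4 - (6 - 1)))/(-9))) = √(-369 + ((10 + (4 - 1*5))*(-⅑))*(-20 + (10 + (4 - 1*5))*(-⅑))) = √(-369 + ((10 + (4 - 5))*(-⅑))*(-20 + (10 + (4 - 5))*(-⅑))) = √(-369 + ((10 - 1)*(-⅑))*(-20 + (10 - 1)*(-⅑))) = √(-369 + (9*(-⅑))*(-20 + 9*(-⅑))) = √(-369 - (-20 - 1)) = √(-369 - 1*(-21)) = √(-369 + 21) = √(-348) = 2*I*√87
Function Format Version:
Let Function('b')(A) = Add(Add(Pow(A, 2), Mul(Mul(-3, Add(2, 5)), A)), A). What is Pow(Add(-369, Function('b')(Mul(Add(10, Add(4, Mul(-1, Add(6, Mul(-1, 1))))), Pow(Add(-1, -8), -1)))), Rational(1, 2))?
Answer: Mul(2, I, Pow(87, Rational(1, 2))) ≈ Mul(18.655, I)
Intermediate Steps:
Function('b')(A) = Add(Pow(A, 2), Mul(-20, A)) (Function('b')(A) = Add(Add(Pow(A, 2), Mul(Mul(-3, 7), A)), A) = Add(Add(Pow(A, 2), Mul(-21, A)), A) = Add(Pow(A, 2), Mul(-20, A)))
Pow(Add(-369, Function('b')(Mul(Add(10, Add(4, Mul(-1, Add(6, Mul(-1, 1))))), Pow(Add(-1, -8), -1)))), Rational(1, 2)) = Pow(Add(-369, Mul(Mul(Add(10, Add(4, Mul(-1, Add(6, Mul(-1, 1))))), Pow(Add(-1, -8), -1)), Add(-20, Mul(Add(10, Add(4, Mul(-1, Add(6, Mul(-1, 1))))), Pow(Add(-1, -8), -1))))), Rational(1, 2)) = Pow(Add(-369, Mul(Mul(Add(10, Add(4, Mul(-1, Add(6, -1)))), Pow(-9, -1)), Add(-20, Mul(Add(10, Add(4, Mul(-1, Add(6, -1)))), Pow(-9, -1))))), Rational(1, 2)) = Pow(Add(-369, Mul(Mul(Add(10, Add(4, Mul(-1, 5))), Rational(-1, 9)), Add(-20, Mul(Add(10, Add(4, Mul(-1, 5))), Rational(-1, 9))))), Rational(1, 2)) = Pow(Add(-369, Mul(Mul(Add(10, Add(4, -5)), Rational(-1, 9)), Add(-20, Mul(Add(10, Add(4, -5)), Rational(-1, 9))))), Rational(1, 2)) = Pow(Add(-369, Mul(Mul(Add(10, -1), Rational(-1, 9)), Add(-20, Mul(Add(10, -1), Rational(-1, 9))))), Rational(1, 2)) = Pow(Add(-369, Mul(Mul(9, Rational(-1, 9)), Add(-20, Mul(9, Rational(-1, 9))))), Rational(1, 2)) = Pow(Add(-369, Mul(-1, Add(-20, -1))), Rational(1, 2)) = Pow(Add(-369, Mul(-1, -21)), Rational(1, 2)) = Pow(Add(-369, 21), Rational(1, 2)) = Pow(-348, Rational(1, 2)) = Mul(2, I, Pow(87, Rational(1, 2)))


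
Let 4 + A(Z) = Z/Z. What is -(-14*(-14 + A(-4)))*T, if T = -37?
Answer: 8806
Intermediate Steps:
A(Z) = -3 (A(Z) = -4 + Z/Z = -4 + 1 = -3)
-(-14*(-14 + A(-4)))*T = -(-14*(-14 - 3))*(-37) = -(-14*(-17))*(-37) = -238*(-37) = -1*(-8806) = 8806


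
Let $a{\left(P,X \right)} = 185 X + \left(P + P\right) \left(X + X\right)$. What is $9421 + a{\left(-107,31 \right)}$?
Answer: $1888$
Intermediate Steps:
$a{\left(P,X \right)} = 185 X + 4 P X$ ($a{\left(P,X \right)} = 185 X + 2 P 2 X = 185 X + 4 P X$)
$9421 + a{\left(-107,31 \right)} = 9421 + 31 \left(185 + 4 \left(-107\right)\right) = 9421 + 31 \left(185 - 428\right) = 9421 + 31 \left(-243\right) = 9421 - 7533 = 1888$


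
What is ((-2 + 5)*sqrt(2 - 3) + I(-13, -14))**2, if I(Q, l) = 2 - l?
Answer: 247 + 96*I ≈ 247.0 + 96.0*I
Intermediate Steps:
((-2 + 5)*sqrt(2 - 3) + I(-13, -14))**2 = ((-2 + 5)*sqrt(2 - 3) + (2 - 1*(-14)))**2 = (3*sqrt(-1) + (2 + 14))**2 = (3*I + 16)**2 = (16 + 3*I)**2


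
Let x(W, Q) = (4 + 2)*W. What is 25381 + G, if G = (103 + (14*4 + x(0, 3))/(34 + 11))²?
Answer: 73402006/2025 ≈ 36248.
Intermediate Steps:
x(W, Q) = 6*W
G = 22005481/2025 (G = (103 + (14*4 + 6*0)/(34 + 11))² = (103 + (56 + 0)/45)² = (103 + 56*(1/45))² = (103 + 56/45)² = (4691/45)² = 22005481/2025 ≈ 10867.)
25381 + G = 25381 + 22005481/2025 = 73402006/2025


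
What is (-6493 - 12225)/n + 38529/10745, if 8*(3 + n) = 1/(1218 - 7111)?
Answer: 9487282029097/1519697585 ≈ 6242.9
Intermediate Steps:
n = -141433/47144 (n = -3 + 1/(8*(1218 - 7111)) = -3 + (1/8)/(-5893) = -3 + (1/8)*(-1/5893) = -3 - 1/47144 = -141433/47144 ≈ -3.0000)
(-6493 - 12225)/n + 38529/10745 = (-6493 - 12225)/(-141433/47144) + 38529/10745 = -18718*(-47144/141433) + 38529*(1/10745) = 882441392/141433 + 38529/10745 = 9487282029097/1519697585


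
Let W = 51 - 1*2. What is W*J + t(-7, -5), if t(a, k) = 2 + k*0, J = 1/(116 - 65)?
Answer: 151/51 ≈ 2.9608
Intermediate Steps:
W = 49 (W = 51 - 2 = 49)
J = 1/51 ≈ 0.019608
t(a, k) = 2 (t(a, k) = 2 + 0 = 2)
W*J + t(-7, -5) = 49*(1/51) + 2 = 49/51 + 2 = 151/51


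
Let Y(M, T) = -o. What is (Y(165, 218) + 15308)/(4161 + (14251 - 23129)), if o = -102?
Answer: -15410/4717 ≈ -3.2669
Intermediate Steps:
Y(M, T) = 102 (Y(M, T) = -1*(-102) = 102)
(Y(165, 218) + 15308)/(4161 + (14251 - 23129)) = (102 + 15308)/(4161 + (14251 - 23129)) = 15410/(4161 - 8878) = 15410/(-4717) = 15410*(-1/4717) = -15410/4717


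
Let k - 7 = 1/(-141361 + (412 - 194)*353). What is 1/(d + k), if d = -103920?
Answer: -64407/6692724592 ≈ -9.6234e-6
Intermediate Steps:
k = 450848/64407 (k = 7 + 1/(-141361 + (412 - 194)*353) = 7 + 1/(-141361 + 218*353) = 7 + 1/(-141361 + 76954) = 7 + 1/(-64407) = 7 - 1/64407 = 450848/64407 ≈ 7.0000)
1/(d + k) = 1/(-103920 + 450848/64407) = 1/(-6692724592/64407) = -64407/6692724592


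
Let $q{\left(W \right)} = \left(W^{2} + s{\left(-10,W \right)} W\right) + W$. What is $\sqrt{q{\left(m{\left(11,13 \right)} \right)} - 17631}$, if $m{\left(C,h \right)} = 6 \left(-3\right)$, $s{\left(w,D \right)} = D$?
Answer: $3 i \sqrt{1889} \approx 130.39 i$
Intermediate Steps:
$m{\left(C,h \right)} = -18$
$q{\left(W \right)} = W + 2 W^{2}$ ($q{\left(W \right)} = \left(W^{2} + W W\right) + W = \left(W^{2} + W^{2}\right) + W = 2 W^{2} + W = W + 2 W^{2}$)
$\sqrt{q{\left(m{\left(11,13 \right)} \right)} - 17631} = \sqrt{- 18 \left(1 + 2 \left(-18\right)\right) - 17631} = \sqrt{- 18 \left(1 - 36\right) - 17631} = \sqrt{\left(-18\right) \left(-35\right) - 17631} = \sqrt{630 - 17631} = \sqrt{-17001} = 3 i \sqrt{1889}$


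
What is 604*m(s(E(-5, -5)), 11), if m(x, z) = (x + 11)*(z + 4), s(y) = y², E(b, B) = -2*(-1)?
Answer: 135900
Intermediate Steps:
E(b, B) = 2
m(x, z) = (4 + z)*(11 + x) (m(x, z) = (11 + x)*(4 + z) = (4 + z)*(11 + x))
604*m(s(E(-5, -5)), 11) = 604*(44 + 4*2² + 11*11 + 2²*11) = 604*(44 + 4*4 + 121 + 4*11) = 604*(44 + 16 + 121 + 44) = 604*225 = 135900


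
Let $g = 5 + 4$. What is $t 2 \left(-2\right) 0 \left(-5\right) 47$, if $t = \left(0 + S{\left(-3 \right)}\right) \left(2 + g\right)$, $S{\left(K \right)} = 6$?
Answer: $0$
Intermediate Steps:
$g = 9$
$t = 66$ ($t = \left(0 + 6\right) \left(2 + 9\right) = 6 \cdot 11 = 66$)
$t 2 \left(-2\right) 0 \left(-5\right) 47 = 66 \cdot 2 \left(-2\right) 0 \left(-5\right) 47 = 132 \left(-2\right) 0 \left(-5\right) 47 = \left(-264\right) 0 \left(-5\right) 47 = 0 \left(-5\right) 47 = 0 \cdot 47 = 0$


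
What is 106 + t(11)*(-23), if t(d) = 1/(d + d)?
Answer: 2309/22 ≈ 104.95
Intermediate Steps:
t(d) = 1/(2*d)
106 + t(11)*(-23) = 106 + ((½)/11)*(-23) = 106 + ((½)*(1/11))*(-23) = 106 + (1/22)*(-23) = 106 - 23/22 = 2309/22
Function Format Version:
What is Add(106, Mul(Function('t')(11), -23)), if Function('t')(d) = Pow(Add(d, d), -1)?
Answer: Rational(2309, 22) ≈ 104.95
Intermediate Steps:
Function('t')(d) = Mul(Rational(1, 2), Pow(d, -1)) (Function('t')(d) = Pow(Mul(2, d), -1) = Mul(Rational(1, 2), Pow(d, -1)))
Add(106, Mul(Function('t')(11), -23)) = Add(106, Mul(Mul(Rational(1, 2), Pow(11, -1)), -23)) = Add(106, Mul(Mul(Rational(1, 2), Rational(1, 11)), -23)) = Add(106, Mul(Rational(1, 22), -23)) = Add(106, Rational(-23, 22)) = Rational(2309, 22)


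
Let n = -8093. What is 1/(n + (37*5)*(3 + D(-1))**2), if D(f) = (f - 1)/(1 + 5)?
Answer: -9/60997 ≈ -0.00014755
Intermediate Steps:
D(f) = -1/6 + f/6 (D(f) = (-1 + f)/6 = (-1 + f)*(1/6) = -1/6 + f/6)
1/(n + (37*5)*(3 + D(-1))**2) = 1/(-8093 + (37*5)*(3 + (-1/6 + (1/6)*(-1)))**2) = 1/(-8093 + 185*(3 + (-1/6 - 1/6))**2) = 1/(-8093 + 185*(3 - 1/3)**2) = 1/(-8093 + 185*(8/3)**2) = 1/(-8093 + 185*(64/9)) = 1/(-8093 + 11840/9) = 1/(-60997/9) = -9/60997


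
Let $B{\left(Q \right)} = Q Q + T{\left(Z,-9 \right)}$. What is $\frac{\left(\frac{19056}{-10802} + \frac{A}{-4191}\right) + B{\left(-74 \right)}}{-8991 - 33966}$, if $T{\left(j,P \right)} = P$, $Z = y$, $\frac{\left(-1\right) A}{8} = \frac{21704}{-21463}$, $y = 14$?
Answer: $- \frac{241378362198505}{1897245460324071} \approx -0.12723$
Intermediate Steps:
$A = \frac{173632}{21463}$ ($A = - 8 \frac{21704}{-21463} = - 8 \cdot 21704 \left(- \frac{1}{21463}\right) = \left(-8\right) \left(- \frac{21704}{21463}\right) = \frac{173632}{21463} \approx 8.0898$)
$Z = 14$
$B{\left(Q \right)} = -9 + Q^{2}$ ($B{\left(Q \right)} = Q Q - 9 = Q^{2} - 9 = -9 + Q^{2}$)
$\frac{\left(\frac{19056}{-10802} + \frac{A}{-4191}\right) + B{\left(-74 \right)}}{-8991 - 33966} = \frac{\left(\frac{19056}{-10802} + \frac{173632}{21463 \left(-4191\right)}\right) - \left(9 - \left(-74\right)^{2}\right)}{-8991 - 33966} = \frac{\left(19056 \left(- \frac{1}{10802}\right) + \frac{173632}{21463} \left(- \frac{1}{4191}\right)\right) + \left(-9 + 5476\right)}{-42957} = \left(\left(- \frac{9528}{5401} - \frac{173632}{89951433}\right) + 5467\right) \left(- \frac{1}{42957}\right) = \left(- \frac{77999549096}{44166153603} + 5467\right) \left(- \frac{1}{42957}\right) = \frac{241378362198505}{44166153603} \left(- \frac{1}{42957}\right) = - \frac{241378362198505}{1897245460324071}$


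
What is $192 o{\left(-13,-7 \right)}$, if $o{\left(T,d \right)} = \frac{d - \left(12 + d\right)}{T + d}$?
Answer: $\frac{576}{5} \approx 115.2$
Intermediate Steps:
$o{\left(T,d \right)} = - \frac{12}{T + d}$
$192 o{\left(-13,-7 \right)} = 192 \left(- \frac{12}{-13 - 7}\right) = 192 \left(- \frac{12}{-20}\right) = 192 \left(\left(-12\right) \left(- \frac{1}{20}\right)\right) = 192 \cdot \frac{3}{5} = \frac{576}{5}$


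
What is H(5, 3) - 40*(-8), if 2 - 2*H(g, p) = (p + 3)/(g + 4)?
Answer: 962/3 ≈ 320.67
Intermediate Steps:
H(g, p) = 1 - (3 + p)/(2*(4 + g)) (H(g, p) = 1 - (p + 3)/(2*(g + 4)) = 1 - (3 + p)/(2*(4 + g)))
H(5, 3) - 40*(-8) = (5 - 1*3 + 2*5)/(2*(4 + 5)) - 40*(-8) = (½)*(5 - 3 + 10)/9 + 320 = (½)*(⅑)*12 + 320 = ⅔ + 320 = 962/3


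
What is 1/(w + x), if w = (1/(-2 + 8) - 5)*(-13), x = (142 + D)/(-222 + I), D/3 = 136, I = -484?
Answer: 2118/131431 ≈ 0.016115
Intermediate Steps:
D = 408 (D = 3*136 = 408)
x = -275/353 (x = (142 + 408)/(-222 - 484) = 550/(-706) = 550*(-1/706) = -275/353 ≈ -0.77904)
w = 377/6 (w = (1/6 - 5)*(-13) = (⅙ - 5)*(-13) = -29/6*(-13) = 377/6 ≈ 62.833)
1/(w + x) = 1/(377/6 - 275/353) = 1/(131431/2118) = 2118/131431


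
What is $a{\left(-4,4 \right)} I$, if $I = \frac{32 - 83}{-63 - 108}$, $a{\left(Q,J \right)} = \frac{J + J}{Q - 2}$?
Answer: $- \frac{68}{171} \approx -0.39766$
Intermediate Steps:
$a{\left(Q,J \right)} = \frac{2 J}{-2 + Q}$
$I = \frac{17}{57}$ ($I = - \frac{51}{-171} = \left(-51\right) \left(- \frac{1}{171}\right) = \frac{17}{57} \approx 0.29825$)
$a{\left(-4,4 \right)} I = 2 \cdot 4 \frac{1}{-2 - 4} \cdot \frac{17}{57} = 2 \cdot 4 \frac{1}{-6} \cdot \frac{17}{57} = 2 \cdot 4 \left(- \frac{1}{6}\right) \frac{17}{57} = \left(- \frac{4}{3}\right) \frac{17}{57} = - \frac{68}{171}$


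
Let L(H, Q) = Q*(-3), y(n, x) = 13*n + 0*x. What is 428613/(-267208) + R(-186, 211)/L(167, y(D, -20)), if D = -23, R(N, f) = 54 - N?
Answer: -106778647/79895192 ≈ -1.3365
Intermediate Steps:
y(n, x) = 13*n (y(n, x) = 13*n + 0 = 13*n)
L(H, Q) = -3*Q
428613/(-267208) + R(-186, 211)/L(167, y(D, -20)) = 428613/(-267208) + (54 - 1*(-186))/((-39*(-23))) = 428613*(-1/267208) + (54 + 186)/((-3*(-299))) = -428613/267208 + 240/897 = -428613/267208 + 240*(1/897) = -428613/267208 + 80/299 = -106778647/79895192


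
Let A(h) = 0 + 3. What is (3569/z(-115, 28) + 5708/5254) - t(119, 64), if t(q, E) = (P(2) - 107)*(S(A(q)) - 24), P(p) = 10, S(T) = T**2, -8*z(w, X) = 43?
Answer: -5563759/2627 ≈ -2117.9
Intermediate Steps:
A(h) = 3
z(w, X) = -43/8 (z(w, X) = -1/8*43 = -43/8)
t(q, E) = 1455 (t(q, E) = (10 - 107)*(3**2 - 24) = -97*(9 - 24) = -97*(-15) = 1455)
(3569/z(-115, 28) + 5708/5254) - t(119, 64) = (3569/(-43/8) + 5708/5254) - 1*1455 = (3569*(-8/43) + 5708*(1/5254)) - 1455 = (-664 + 2854/2627) - 1455 = -1741474/2627 - 1455 = -5563759/2627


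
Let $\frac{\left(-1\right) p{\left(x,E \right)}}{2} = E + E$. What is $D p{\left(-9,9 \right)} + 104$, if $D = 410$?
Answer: $-14656$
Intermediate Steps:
$p{\left(x,E \right)} = - 4 E$ ($p{\left(x,E \right)} = - 2 \left(E + E\right) = - 2 \cdot 2 E = - 4 E$)
$D p{\left(-9,9 \right)} + 104 = 410 \left(\left(-4\right) 9\right) + 104 = 410 \left(-36\right) + 104 = -14760 + 104 = -14656$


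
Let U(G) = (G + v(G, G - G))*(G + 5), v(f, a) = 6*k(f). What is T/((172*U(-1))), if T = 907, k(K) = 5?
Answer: 907/19952 ≈ 0.045459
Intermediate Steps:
v(f, a) = 30 (v(f, a) = 6*5 = 30)
U(G) = (5 + G)*(30 + G) (U(G) = (G + 30)*(G + 5) = (30 + G)*(5 + G) = (5 + G)*(30 + G))
T/((172*U(-1))) = 907/((172*(150 + (-1)² + 35*(-1)))) = 907/((172*(150 + 1 - 35))) = 907/((172*116)) = 907/19952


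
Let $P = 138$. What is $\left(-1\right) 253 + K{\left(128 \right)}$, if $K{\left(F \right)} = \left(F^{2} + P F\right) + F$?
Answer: $33923$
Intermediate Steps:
$K{\left(F \right)} = F^{2} + 139 F$ ($K{\left(F \right)} = \left(F^{2} + 138 F\right) + F = F^{2} + 139 F$)
$\left(-1\right) 253 + K{\left(128 \right)} = \left(-1\right) 253 + 128 \left(139 + 128\right) = -253 + 128 \cdot 267 = -253 + 34176 = 33923$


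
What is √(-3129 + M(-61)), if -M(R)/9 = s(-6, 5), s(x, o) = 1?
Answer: I*√3138 ≈ 56.018*I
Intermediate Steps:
M(R) = -9 (M(R) = -9*1 = -9)
√(-3129 + M(-61)) = √(-3129 - 9) = √(-3138) = I*√3138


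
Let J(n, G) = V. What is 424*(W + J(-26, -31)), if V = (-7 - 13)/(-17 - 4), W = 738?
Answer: 6579632/21 ≈ 3.1332e+5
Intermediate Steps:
V = 20/21 (V = -20/(-21) = -20*(-1/21) = 20/21 ≈ 0.95238)
J(n, G) = 20/21
424*(W + J(-26, -31)) = 424*(738 + 20/21) = 424*(15518/21) = 6579632/21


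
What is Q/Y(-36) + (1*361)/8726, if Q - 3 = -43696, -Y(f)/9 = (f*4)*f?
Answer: 199053967/203560128 ≈ 0.97786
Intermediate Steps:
Y(f) = -36*f² (Y(f) = -9*f*4*f = -9*4*f*f = -36*f²)
Q = -43693 (Q = 3 - 43696 = -43693)
Q/Y(-36) + (1*361)/8726 = -43693/((-36*(-36)²)) + (1*361)/8726 = -43693/((-36*1296)) + 361*(1/8726) = -43693/(-46656) + 361/8726 = -43693*(-1/46656) + 361/8726 = 43693/46656 + 361/8726 = 199053967/203560128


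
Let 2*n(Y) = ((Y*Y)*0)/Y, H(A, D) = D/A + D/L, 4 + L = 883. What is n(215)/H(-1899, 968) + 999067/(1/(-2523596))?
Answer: -2521241484932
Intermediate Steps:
L = 879 (L = -4 + 883 = 879)
H(A, D) = D/879 + D/A (H(A, D) = D/A + D/879 = D/879 + D/A)
n(Y) = 0 (n(Y) = (((Y*Y)*0)/Y)/2 = ((Y²*0)/Y)/2 = (0/Y)/2 = (½)*0 = 0)
n(215)/H(-1899, 968) + 999067/(1/(-2523596)) = 0/((1/879)*968 + 968/(-1899)) + 999067/(1/(-2523596)) = 0/(968/879 + 968*(-1/1899)) + 999067/(-1/2523596) = 0/(968/879 - 968/1899) + 999067*(-2523596) = 0/(329120/556407) - 2521241484932 = 0*(556407/329120) - 2521241484932 = 0 - 2521241484932 = -2521241484932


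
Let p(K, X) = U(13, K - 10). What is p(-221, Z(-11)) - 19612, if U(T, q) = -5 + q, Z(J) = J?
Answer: -19848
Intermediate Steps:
p(K, X) = -15 + K (p(K, X) = -5 + (K - 10) = -5 + (-10 + K) = -15 + K)
p(-221, Z(-11)) - 19612 = (-15 - 221) - 19612 = -236 - 19612 = -19848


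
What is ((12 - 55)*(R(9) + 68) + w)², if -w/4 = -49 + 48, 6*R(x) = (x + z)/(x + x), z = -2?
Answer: 99641866921/11664 ≈ 8.5427e+6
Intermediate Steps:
R(x) = (-2 + x)/(12*x) (R(x) = ((x - 2)/(x + x))/6 = ((-2 + x)/((2*x)))/6 = ((-2 + x)*(1/(2*x)))/6 = ((-2 + x)/(2*x))/6 = (-2 + x)/(12*x))
w = 4 (w = -4*(-49 + 48) = -4*(-1) = 4)
((12 - 55)*(R(9) + 68) + w)² = ((12 - 55)*((1/12)*(-2 + 9)/9 + 68) + 4)² = (-43*((1/12)*(⅑)*7 + 68) + 4)² = (-43*(7/108 + 68) + 4)² = (-43*7351/108 + 4)² = (-316093/108 + 4)² = (-315661/108)² = 99641866921/11664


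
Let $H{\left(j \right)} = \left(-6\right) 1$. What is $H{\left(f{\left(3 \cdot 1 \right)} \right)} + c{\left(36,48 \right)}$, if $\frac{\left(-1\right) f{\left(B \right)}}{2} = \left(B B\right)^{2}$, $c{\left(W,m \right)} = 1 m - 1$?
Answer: $41$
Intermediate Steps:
$c{\left(W,m \right)} = -1 + m$ ($c{\left(W,m \right)} = m - 1 = -1 + m$)
$f{\left(B \right)} = - 2 B^{4}$ ($f{\left(B \right)} = - 2 \left(B B\right)^{2} = - 2 \left(B^{2}\right)^{2} = - 2 B^{4}$)
$H{\left(j \right)} = -6$
$H{\left(f{\left(3 \cdot 1 \right)} \right)} + c{\left(36,48 \right)} = -6 + \left(-1 + 48\right) = -6 + 47 = 41$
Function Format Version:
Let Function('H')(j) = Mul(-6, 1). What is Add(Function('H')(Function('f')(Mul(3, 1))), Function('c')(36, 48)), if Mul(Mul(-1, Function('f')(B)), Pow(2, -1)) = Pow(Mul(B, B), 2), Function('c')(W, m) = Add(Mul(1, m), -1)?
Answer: 41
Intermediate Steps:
Function('c')(W, m) = Add(-1, m) (Function('c')(W, m) = Add(m, -1) = Add(-1, m))
Function('f')(B) = Mul(-2, Pow(B, 4)) (Function('f')(B) = Mul(-2, Pow(Mul(B, B), 2)) = Mul(-2, Pow(Pow(B, 2), 2)) = Mul(-2, Pow(B, 4)))
Function('H')(j) = -6
Add(Function('H')(Function('f')(Mul(3, 1))), Function('c')(36, 48)) = Add(-6, Add(-1, 48)) = Add(-6, 47) = 41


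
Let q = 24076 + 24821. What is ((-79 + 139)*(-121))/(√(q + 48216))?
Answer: -2420*√97113/32371 ≈ -23.297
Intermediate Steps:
q = 48897
((-79 + 139)*(-121))/(√(q + 48216)) = ((-79 + 139)*(-121))/(√(48897 + 48216)) = (60*(-121))/(√97113) = -2420*√97113/32371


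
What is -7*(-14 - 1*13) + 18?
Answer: 207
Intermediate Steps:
-7*(-14 - 1*13) + 18 = -7*(-14 - 13) + 18 = -7*(-27) + 18 = 189 + 18 = 207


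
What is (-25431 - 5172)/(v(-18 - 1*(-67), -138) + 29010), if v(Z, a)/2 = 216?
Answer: -10201/9814 ≈ -1.0394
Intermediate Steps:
v(Z, a) = 432 (v(Z, a) = 2*216 = 432)
(-25431 - 5172)/(v(-18 - 1*(-67), -138) + 29010) = (-25431 - 5172)/(432 + 29010) = -30603/29442 = -30603*1/29442 = -10201/9814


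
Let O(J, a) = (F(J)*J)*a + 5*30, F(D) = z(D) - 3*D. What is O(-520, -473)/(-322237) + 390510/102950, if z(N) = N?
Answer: -2620862395163/3317429915 ≈ -790.03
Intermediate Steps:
F(D) = -2*D (F(D) = D - 3*D = -2*D)
O(J, a) = 150 - 2*a*J² (O(J, a) = ((-2*J)*J)*a + 5*30 = (-2*J²)*a + 150 = -2*a*J² + 150 = 150 - 2*a*J²)
O(-520, -473)/(-322237) + 390510/102950 = (150 - 2*(-473)*(-520)²)/(-322237) + 390510/102950 = (150 - 2*(-473)*270400)*(-1/322237) + 390510*(1/102950) = (150 + 255798400)*(-1/322237) + 39051/10295 = 255798550*(-1/322237) + 39051/10295 = -255798550/322237 + 39051/10295 = -2620862395163/3317429915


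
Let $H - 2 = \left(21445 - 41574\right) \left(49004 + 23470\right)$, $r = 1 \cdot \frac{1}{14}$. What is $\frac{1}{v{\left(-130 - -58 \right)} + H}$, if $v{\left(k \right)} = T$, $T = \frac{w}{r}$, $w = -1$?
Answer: $- \frac{1}{1458829158} \approx -6.8548 \cdot 10^{-10}$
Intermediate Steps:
$r = \frac{1}{14}$ ($r = 1 \cdot \frac{1}{14} = \frac{1}{14} \approx 0.071429$)
$T = -14$ ($T = \frac{1}{\frac{1}{14}} \left(-1\right) = 14 \left(-1\right) = -14$)
$v{\left(k \right)} = -14$
$H = -1458829144$ ($H = 2 + \left(21445 - 41574\right) \left(49004 + 23470\right) = 2 - 1458829146 = -1458829144$)
$\frac{1}{v{\left(-130 - -58 \right)} + H} = \frac{1}{-14 - 1458829144} = \frac{1}{-1458829158} = - \frac{1}{1458829158}$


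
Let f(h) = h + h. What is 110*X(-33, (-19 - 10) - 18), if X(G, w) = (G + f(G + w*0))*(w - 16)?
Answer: 686070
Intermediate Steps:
f(h) = 2*h
X(G, w) = 3*G*(-16 + w) (X(G, w) = (G + 2*(G + w*0))*(w - 16) = (G + 2*(G + 0))*(-16 + w) = (G + 2*G)*(-16 + w) = (3*G)*(-16 + w) = 3*G*(-16 + w))
110*X(-33, (-19 - 10) - 18) = 110*(3*(-33)*(-16 + ((-19 - 10) - 18))) = 110*(3*(-33)*(-16 + (-29 - 18))) = 110*(3*(-33)*(-16 - 47)) = 110*(3*(-33)*(-63)) = 110*6237 = 686070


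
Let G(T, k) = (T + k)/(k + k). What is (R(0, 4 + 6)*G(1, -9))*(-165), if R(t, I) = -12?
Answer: 880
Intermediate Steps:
G(T, k) = (T + k)/(2*k) (G(T, k) = (T + k)/((2*k)) = (T + k)*(1/(2*k)) = (T + k)/(2*k))
(R(0, 4 + 6)*G(1, -9))*(-165) = -6*(1 - 9)/(-9)*(-165) = -6*(-1)*(-8)/9*(-165) = -12*4/9*(-165) = -16/3*(-165) = 880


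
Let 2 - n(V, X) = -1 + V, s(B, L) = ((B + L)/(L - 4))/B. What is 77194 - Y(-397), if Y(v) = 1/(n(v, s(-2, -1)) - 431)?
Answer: 2393015/31 ≈ 77194.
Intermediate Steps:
s(B, L) = (B + L)/(B*(-4 + L)) (s(B, L) = ((B + L)/(-4 + L))/B = (B + L)/(B*(-4 + L)))
n(V, X) = 3 - V (n(V, X) = 2 - (-1 + V) = 2 + (1 - V) = 3 - V)
Y(v) = 1/(-428 - v) (Y(v) = 1/((3 - v) - 431) = 1/(-428 - v))
77194 - Y(-397) = 77194 - (-1)/(428 - 397) = 77194 - (-1)/31 = 77194 - 1*(-1/31) = 77194 + 1/31 = 2393015/31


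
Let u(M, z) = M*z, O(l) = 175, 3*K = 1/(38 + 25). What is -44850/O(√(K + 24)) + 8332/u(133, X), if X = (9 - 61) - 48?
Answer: -854233/3325 ≈ -256.91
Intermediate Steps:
K = 1/189 (K = 1/(3*(38 + 25)) = (⅓)/63 = (⅓)*(1/63) = 1/189 ≈ 0.0052910)
X = -100 (X = -52 - 48 = -100)
-44850/O(√(K + 24)) + 8332/u(133, X) = -44850/175 + 8332/((133*(-100))) = -44850*1/175 + 8332/(-13300) = -1794/7 + 8332*(-1/13300) = -1794/7 - 2083/3325 = -854233/3325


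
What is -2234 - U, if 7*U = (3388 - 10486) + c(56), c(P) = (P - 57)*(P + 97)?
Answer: -8387/7 ≈ -1198.1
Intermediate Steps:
c(P) = (-57 + P)*(97 + P)
U = -7251/7 (U = ((3388 - 10486) + (-5529 + 56² + 40*56))/7 = (-7098 + (-5529 + 3136 + 2240))/7 = (-7098 - 153)/7 = (⅐)*(-7251) = -7251/7 ≈ -1035.9)
-2234 - U = -2234 - 1*(-7251/7) = -2234 + 7251/7 = -8387/7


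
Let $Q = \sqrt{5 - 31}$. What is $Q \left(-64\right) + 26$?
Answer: $26 - 64 i \sqrt{26} \approx 26.0 - 326.34 i$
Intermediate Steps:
$Q = i \sqrt{26}$ ($Q = \sqrt{-26} = i \sqrt{26} \approx 5.099 i$)
$Q \left(-64\right) + 26 = i \sqrt{26} \left(-64\right) + 26 = - 64 i \sqrt{26} + 26 = 26 - 64 i \sqrt{26}$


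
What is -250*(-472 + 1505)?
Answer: -258250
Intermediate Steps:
-250*(-472 + 1505) = -250*1033 = -258250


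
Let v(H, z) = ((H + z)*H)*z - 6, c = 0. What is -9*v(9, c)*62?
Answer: 3348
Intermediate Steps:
v(H, z) = -6 + H*z*(H + z) (v(H, z) = (H*(H + z))*z - 6 = H*z*(H + z) - 6 = -6 + H*z*(H + z))
-9*v(9, c)*62 = -9*(-6 + 9*0² + 0*9²)*62 = -9*(-6 + 9*0 + 0*81)*62 = -9*(-6 + 0 + 0)*62 = -9*(-6)*62 = 54*62 = 3348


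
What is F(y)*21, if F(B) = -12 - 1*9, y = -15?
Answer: -441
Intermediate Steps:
F(B) = -21 (F(B) = -12 - 9 = -21)
F(y)*21 = -21*21 = -441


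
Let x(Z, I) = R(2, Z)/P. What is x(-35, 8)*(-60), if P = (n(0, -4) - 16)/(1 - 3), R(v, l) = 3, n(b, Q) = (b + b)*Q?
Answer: -45/2 ≈ -22.500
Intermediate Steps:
n(b, Q) = 2*Q*b (n(b, Q) = (2*b)*Q = 2*Q*b)
P = 8 (P = (2*(-4)*0 - 16)/(1 - 3) = (0 - 16)/(-2) = -16*(-½) = 8)
x(Z, I) = 3/8
x(-35, 8)*(-60) = (3/8)*(-60) = -45/2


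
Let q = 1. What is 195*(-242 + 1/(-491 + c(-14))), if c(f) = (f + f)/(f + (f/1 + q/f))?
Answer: -9087502125/192571 ≈ -47190.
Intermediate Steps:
c(f) = 2*f/(1/f + 2*f) (c(f) = (f + f)/(f + (f/1 + 1/f)) = (2*f)/(f + (f*1 + 1/f)) = (2*f)/(f + (f + 1/f)) = (2*f)/(1/f + 2*f) = 2*f/(1/f + 2*f))
195*(-242 + 1/(-491 + c(-14))) = 195*(-242 + 1/(-491 + 2*(-14)²/(1 + 2*(-14)²))) = 195*(-242 + 1/(-491 + 2*196/(1 + 2*196))) = 195*(-242 + 1/(-491 + 2*196/(1 + 392))) = 195*(-242 + 1/(-491 + 2*196/393)) = 195*(-242 + 1/(-491 + 2*196*(1/393))) = 195*(-242 + 1/(-491 + 392/393)) = 195*(-242 + 1/(-192571/393)) = 195*(-242 - 393/192571) = 195*(-46602575/192571) = -9087502125/192571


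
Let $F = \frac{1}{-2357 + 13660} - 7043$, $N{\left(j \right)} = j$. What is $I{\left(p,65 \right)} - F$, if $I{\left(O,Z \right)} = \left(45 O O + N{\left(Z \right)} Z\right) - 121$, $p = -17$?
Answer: $\frac{272990055}{11303} \approx 24152.0$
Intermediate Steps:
$I{\left(O,Z \right)} = -121 + Z^{2} + 45 O^{2}$ ($I{\left(O,Z \right)} = \left(45 O O + Z Z\right) - 121 = \left(45 O^{2} + Z^{2}\right) - 121 = \left(Z^{2} + 45 O^{2}\right) - 121 = -121 + Z^{2} + 45 O^{2}$)
$F = - \frac{79607028}{11303}$ ($F = \frac{1}{11303} - 7043 = - \frac{79607028}{11303} \approx -7043.0$)
$I{\left(p,65 \right)} - F = \left(-121 + 65^{2} + 45 \left(-17\right)^{2}\right) - - \frac{79607028}{11303} = \left(-121 + 4225 + 45 \cdot 289\right) + \frac{79607028}{11303} = \left(-121 + 4225 + 13005\right) + \frac{79607028}{11303} = 17109 + \frac{79607028}{11303} = \frac{272990055}{11303}$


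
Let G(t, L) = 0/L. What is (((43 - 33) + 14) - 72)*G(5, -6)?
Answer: 0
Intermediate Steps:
G(t, L) = 0
(((43 - 33) + 14) - 72)*G(5, -6) = (((43 - 33) + 14) - 72)*0 = ((10 + 14) - 72)*0 = (24 - 72)*0 = -48*0 = 0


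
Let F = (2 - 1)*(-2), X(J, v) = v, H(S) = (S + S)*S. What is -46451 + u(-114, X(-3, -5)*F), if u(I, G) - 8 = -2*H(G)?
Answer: -46843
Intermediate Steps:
H(S) = 2*S² (H(S) = (2*S)*S = 2*S²)
F = -2 (F = 1*(-2) = -2)
u(I, G) = 8 - 4*G²
-46451 + u(-114, X(-3, -5)*F) = -46451 + (8 - 4*(-5*(-2))²) = -46451 + (8 - 4*10²) = -46451 + (8 - 4*100) = -46451 + (8 - 400) = -46451 - 392 = -46843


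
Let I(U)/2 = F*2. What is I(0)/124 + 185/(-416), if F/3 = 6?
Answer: 1753/12896 ≈ 0.13593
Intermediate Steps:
F = 18 (F = 3*6 = 18)
I(U) = 72 (I(U) = 2*(18*2) = 2*36 = 72)
I(0)/124 + 185/(-416) = 72/124 + 185/(-416) = 72*(1/124) + 185*(-1/416) = 18/31 - 185/416 = 1753/12896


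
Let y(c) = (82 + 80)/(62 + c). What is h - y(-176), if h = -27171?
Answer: -516222/19 ≈ -27170.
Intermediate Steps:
y(c) = 162/(62 + c)
h - y(-176) = -27171 - 162/(62 - 176) = -27171 - 162/(-114) = -27171 - 162*(-1)/114 = -27171 - 1*(-27/19) = -27171 + 27/19 = -516222/19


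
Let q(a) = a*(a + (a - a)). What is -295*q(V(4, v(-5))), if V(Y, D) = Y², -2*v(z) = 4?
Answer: -75520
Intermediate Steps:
v(z) = -2 (v(z) = -½*4 = -2)
q(a) = a² (q(a) = a*(a + 0) = a*a = a²)
-295*q(V(4, v(-5))) = -295*(4²)² = -295*16² = -295*256 = -75520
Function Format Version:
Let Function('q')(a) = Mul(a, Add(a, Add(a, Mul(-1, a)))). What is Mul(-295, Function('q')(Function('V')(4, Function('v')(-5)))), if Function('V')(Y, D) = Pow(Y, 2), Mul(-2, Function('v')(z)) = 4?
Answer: -75520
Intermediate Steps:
Function('v')(z) = -2 (Function('v')(z) = Mul(Rational(-1, 2), 4) = -2)
Function('q')(a) = Pow(a, 2) (Function('q')(a) = Mul(a, Add(a, 0)) = Mul(a, a) = Pow(a, 2))
Mul(-295, Function('q')(Function('V')(4, Function('v')(-5)))) = Mul(-295, Pow(Pow(4, 2), 2)) = Mul(-295, Pow(16, 2)) = Mul(-295, 256) = -75520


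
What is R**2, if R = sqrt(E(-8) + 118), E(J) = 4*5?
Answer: 138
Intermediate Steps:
E(J) = 20
R = sqrt(138) (R = sqrt(20 + 118) = sqrt(138) ≈ 11.747)
R**2 = (sqrt(138))**2 = 138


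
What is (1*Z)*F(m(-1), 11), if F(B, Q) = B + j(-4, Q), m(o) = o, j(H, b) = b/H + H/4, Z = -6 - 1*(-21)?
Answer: -285/4 ≈ -71.250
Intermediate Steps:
Z = 15 (Z = -6 + 21 = 15)
j(H, b) = H/4 + b/H (j(H, b) = b/H + H*(1/4) = b/H + H/4 = H/4 + b/H)
F(B, Q) = -1 + B - Q/4 (F(B, Q) = B + ((1/4)*(-4) + Q/(-4)) = B + (-1 + Q*(-1/4)) = B + (-1 - Q/4) = -1 + B - Q/4)
(1*Z)*F(m(-1), 11) = (1*15)*(-1 - 1 - 1/4*11) = 15*(-1 - 1 - 11/4) = 15*(-19/4) = -285/4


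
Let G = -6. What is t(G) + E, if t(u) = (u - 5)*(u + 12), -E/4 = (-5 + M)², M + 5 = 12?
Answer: -82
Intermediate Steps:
M = 7 (M = -5 + 12 = 7)
E = -16 (E = -4*(-5 + 7)² = -4*2² = -4*4 = -16)
t(u) = (-5 + u)*(12 + u)
t(G) + E = (-60 + (-6)² + 7*(-6)) - 16 = (-60 + 36 - 42) - 16 = -66 - 16 = -82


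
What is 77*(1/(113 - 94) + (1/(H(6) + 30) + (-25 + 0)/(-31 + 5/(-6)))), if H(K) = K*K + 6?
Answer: 17138737/261288 ≈ 65.593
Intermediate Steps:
H(K) = 6 + K² (H(K) = K² + 6 = 6 + K²)
77*(1/(113 - 94) + (1/(H(6) + 30) + (-25 + 0)/(-31 + 5/(-6)))) = 77*(1/(113 - 94) + (1/((6 + 6²) + 30) + (-25 + 0)/(-31 + 5/(-6)))) = 77*(1/19 + (1/((6 + 36) + 30) - 25/(-31 + 5*(-⅙)))) = 77*(1/19 + (1/(42 + 30) - 25/(-31 - ⅚))) = 77*(1/19 + (1/72 - 25/(-191/6))) = 77*(1/19 + (1/72 - 25*(-6/191))) = 77*(1/19 + (1/72 + 150/191)) = 77*(1/19 + 10991/13752) = 77*(222581/261288) = 17138737/261288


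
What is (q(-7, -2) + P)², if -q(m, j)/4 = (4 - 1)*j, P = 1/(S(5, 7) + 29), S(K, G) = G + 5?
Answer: 970225/1681 ≈ 577.17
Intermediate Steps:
S(K, G) = 5 + G
P = 1/41 (P = 1/((5 + 7) + 29) = 1/(12 + 29) = 1/41 ≈ 0.024390)
q(m, j) = -12*j (q(m, j) = -4*(4 - 1)*j = -12*j)
(q(-7, -2) + P)² = (-12*(-2) + 1/41)² = (24 + 1/41)² = (985/41)² = 970225/1681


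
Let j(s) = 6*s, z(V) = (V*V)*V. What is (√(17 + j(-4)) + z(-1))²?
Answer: (1 - I*√7)² ≈ -6.0 - 5.2915*I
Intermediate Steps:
z(V) = V³ (z(V) = V²*V = V³)
(√(17 + j(-4)) + z(-1))² = (√(17 + 6*(-4)) + (-1)³)² = (√(17 - 24) - 1)² = (√(-7) - 1)² = (I*√7 - 1)² = (-1 + I*√7)²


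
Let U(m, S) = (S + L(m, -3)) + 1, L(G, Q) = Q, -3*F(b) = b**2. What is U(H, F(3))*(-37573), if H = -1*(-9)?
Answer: 187865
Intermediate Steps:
F(b) = -b**2/3
H = 9
U(m, S) = -2 + S (U(m, S) = (S - 3) + 1 = (-3 + S) + 1 = -2 + S)
U(H, F(3))*(-37573) = (-2 - 1/3*3**2)*(-37573) = (-2 - 1/3*9)*(-37573) = (-2 - 3)*(-37573) = -5*(-37573) = 187865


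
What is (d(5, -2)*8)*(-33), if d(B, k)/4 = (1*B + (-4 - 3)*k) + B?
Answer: -25344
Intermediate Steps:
d(B, k) = -28*k + 8*B (d(B, k) = 4*((1*B + (-4 - 3)*k) + B) = 4*((B - 7*k) + B) = 4*(-7*k + 2*B) = -28*k + 8*B)
(d(5, -2)*8)*(-33) = ((-28*(-2) + 8*5)*8)*(-33) = ((56 + 40)*8)*(-33) = (96*8)*(-33) = 768*(-33) = -25344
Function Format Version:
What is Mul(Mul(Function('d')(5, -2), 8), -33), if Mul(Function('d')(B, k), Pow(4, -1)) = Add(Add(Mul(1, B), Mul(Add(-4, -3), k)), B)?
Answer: -25344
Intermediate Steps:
Function('d')(B, k) = Add(Mul(-28, k), Mul(8, B)) (Function('d')(B, k) = Mul(4, Add(Add(Mul(1, B), Mul(Add(-4, -3), k)), B)) = Mul(4, Add(Add(B, Mul(-7, k)), B)) = Mul(4, Add(Mul(-7, k), Mul(2, B))) = Add(Mul(-28, k), Mul(8, B)))
Mul(Mul(Function('d')(5, -2), 8), -33) = Mul(Mul(Add(Mul(-28, -2), Mul(8, 5)), 8), -33) = Mul(Mul(Add(56, 40), 8), -33) = Mul(Mul(96, 8), -33) = Mul(768, -33) = -25344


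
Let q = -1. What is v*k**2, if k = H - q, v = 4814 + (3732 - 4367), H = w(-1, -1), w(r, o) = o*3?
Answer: 16716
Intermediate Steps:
w(r, o) = 3*o
H = -3 (H = 3*(-1) = -3)
v = 4179 (v = 4814 - 635 = 4179)
k = -2 (k = -3 - 1*(-1) = -3 + 1 = -2)
v*k**2 = 4179*(-2)**2 = 4179*4 = 16716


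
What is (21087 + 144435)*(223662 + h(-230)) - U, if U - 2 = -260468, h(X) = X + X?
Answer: 36945101910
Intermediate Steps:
h(X) = 2*X
U = -260466 (U = 2 - 260468 = -260466)
(21087 + 144435)*(223662 + h(-230)) - U = (21087 + 144435)*(223662 + 2*(-230)) - 1*(-260466) = 165522*(223662 - 460) + 260466 = 165522*223202 + 260466 = 36944841444 + 260466 = 36945101910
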